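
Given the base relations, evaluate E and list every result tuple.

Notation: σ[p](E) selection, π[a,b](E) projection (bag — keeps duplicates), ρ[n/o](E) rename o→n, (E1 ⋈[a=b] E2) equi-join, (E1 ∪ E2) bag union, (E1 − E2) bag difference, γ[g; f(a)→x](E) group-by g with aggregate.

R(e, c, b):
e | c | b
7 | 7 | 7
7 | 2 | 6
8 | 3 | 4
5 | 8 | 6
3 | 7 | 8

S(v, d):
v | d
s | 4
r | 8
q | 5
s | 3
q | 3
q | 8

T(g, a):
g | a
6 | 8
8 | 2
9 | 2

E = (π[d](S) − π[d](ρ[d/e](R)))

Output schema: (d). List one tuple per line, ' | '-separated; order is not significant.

Row counts bottom-up:
  S → 6
  π[d](S) → 6
  R → 5
  ρ[d/e](R) → 5
  π[d](ρ[d/e](R)) → 5
  (π[d](S) − π[d](ρ[d/e](R))) → 3

== RESULT ==
d
3
4
8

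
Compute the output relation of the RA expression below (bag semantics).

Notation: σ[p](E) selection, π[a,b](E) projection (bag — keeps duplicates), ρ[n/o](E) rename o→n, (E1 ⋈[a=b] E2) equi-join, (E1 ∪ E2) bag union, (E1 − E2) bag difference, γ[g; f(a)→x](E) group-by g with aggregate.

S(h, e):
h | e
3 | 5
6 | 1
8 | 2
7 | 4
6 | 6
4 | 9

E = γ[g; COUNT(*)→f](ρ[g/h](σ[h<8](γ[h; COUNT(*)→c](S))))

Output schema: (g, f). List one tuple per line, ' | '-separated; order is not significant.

Row counts bottom-up:
  S → 6
  γ[h; COUNT(*)→c](S) → 5
  σ[h<8](γ[h; COUNT(*)→c](S)) → 4
  ρ[g/h](σ[h<8](γ[h; COUNT(*)→c](S))) → 4
  γ[g; COUNT(*)→f](ρ[g/h](σ[h<8](γ[h; COUNT(*)→c](S)))) → 4

== RESULT ==
g | f
3 | 1
4 | 1
6 | 1
7 | 1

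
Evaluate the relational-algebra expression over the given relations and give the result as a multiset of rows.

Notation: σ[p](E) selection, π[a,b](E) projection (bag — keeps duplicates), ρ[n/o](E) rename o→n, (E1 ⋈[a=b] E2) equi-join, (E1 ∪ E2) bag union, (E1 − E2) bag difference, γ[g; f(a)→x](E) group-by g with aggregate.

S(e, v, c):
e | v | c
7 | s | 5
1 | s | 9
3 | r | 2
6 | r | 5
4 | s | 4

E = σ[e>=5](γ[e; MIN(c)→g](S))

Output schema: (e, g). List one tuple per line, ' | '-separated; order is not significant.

Row counts bottom-up:
  S → 5
  γ[e; MIN(c)→g](S) → 5
  σ[e>=5](γ[e; MIN(c)→g](S)) → 2

== RESULT ==
e | g
6 | 5
7 | 5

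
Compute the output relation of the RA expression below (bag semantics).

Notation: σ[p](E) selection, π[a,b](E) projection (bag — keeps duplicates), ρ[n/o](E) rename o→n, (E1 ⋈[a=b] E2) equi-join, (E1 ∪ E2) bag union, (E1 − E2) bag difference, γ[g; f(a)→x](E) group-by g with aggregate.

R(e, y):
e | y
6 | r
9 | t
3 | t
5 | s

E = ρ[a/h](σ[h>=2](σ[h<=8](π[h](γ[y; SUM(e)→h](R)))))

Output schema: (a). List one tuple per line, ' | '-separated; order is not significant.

Row counts bottom-up:
  R → 4
  γ[y; SUM(e)→h](R) → 3
  π[h](γ[y; SUM(e)→h](R)) → 3
  σ[h<=8](π[h](γ[y; SUM(e)→h](R))) → 2
  σ[h>=2](σ[h<=8](π[h](γ[y; SUM(e)→h](R)))) → 2
  ρ[a/h](σ[h>=2](σ[h<=8](π[h](γ[y; SUM(e)→h](R))))) → 2

== RESULT ==
a
5
6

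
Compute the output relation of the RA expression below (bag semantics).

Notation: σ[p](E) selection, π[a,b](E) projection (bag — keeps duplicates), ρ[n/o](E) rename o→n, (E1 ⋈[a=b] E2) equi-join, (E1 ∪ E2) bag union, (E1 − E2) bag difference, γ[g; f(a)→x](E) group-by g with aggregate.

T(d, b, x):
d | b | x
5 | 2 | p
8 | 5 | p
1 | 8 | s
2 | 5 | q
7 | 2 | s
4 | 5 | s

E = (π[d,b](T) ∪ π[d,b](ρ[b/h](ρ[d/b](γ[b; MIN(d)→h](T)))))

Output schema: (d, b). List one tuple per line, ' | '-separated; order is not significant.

Row counts bottom-up:
  T → 6
  π[d,b](T) → 6
  T → 6
  γ[b; MIN(d)→h](T) → 3
  ρ[d/b](γ[b; MIN(d)→h](T)) → 3
  ρ[b/h](ρ[d/b](γ[b; MIN(d)→h](T))) → 3
  π[d,b](ρ[b/h](ρ[d/b](γ[b; MIN(d)→h](T)))) → 3
  (π[d,b](T) ∪ π[d,b](ρ[b/h](ρ[d/b](γ[b; MIN(d)→h](T))))) → 9

== RESULT ==
d | b
1 | 8
2 | 5
2 | 5
4 | 5
5 | 2
5 | 2
7 | 2
8 | 1
8 | 5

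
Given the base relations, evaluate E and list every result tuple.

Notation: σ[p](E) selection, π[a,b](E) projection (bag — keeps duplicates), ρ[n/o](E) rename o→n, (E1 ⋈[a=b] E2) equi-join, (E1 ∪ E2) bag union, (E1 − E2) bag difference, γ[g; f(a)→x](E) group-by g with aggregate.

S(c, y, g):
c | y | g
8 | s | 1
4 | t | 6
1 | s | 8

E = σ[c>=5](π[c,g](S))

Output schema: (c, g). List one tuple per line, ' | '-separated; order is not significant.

Stepwise |·|:
  S → 3
  π[c,g](S) → 3
  σ[c>=5](π[c,g](S)) → 1

== RESULT ==
c | g
8 | 1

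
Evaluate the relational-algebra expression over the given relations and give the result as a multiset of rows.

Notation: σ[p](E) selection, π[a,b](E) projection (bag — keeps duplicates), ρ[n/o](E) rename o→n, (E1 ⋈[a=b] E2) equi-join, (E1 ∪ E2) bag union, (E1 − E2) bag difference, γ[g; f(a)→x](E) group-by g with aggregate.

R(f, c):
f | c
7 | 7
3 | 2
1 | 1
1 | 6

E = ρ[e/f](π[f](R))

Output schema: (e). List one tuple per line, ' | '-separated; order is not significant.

Row counts bottom-up:
  R → 4
  π[f](R) → 4
  ρ[e/f](π[f](R)) → 4

== RESULT ==
e
1
1
3
7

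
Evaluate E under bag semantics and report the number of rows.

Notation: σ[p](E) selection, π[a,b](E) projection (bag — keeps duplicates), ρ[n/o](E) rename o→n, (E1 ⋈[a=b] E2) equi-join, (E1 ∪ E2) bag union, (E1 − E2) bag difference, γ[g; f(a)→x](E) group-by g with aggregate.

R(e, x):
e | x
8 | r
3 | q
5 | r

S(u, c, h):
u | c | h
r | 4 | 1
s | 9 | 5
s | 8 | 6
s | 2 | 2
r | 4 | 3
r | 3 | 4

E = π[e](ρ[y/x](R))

Row counts bottom-up:
  R → 3
  ρ[y/x](R) → 3
  π[e](ρ[y/x](R)) → 3

|E| = 3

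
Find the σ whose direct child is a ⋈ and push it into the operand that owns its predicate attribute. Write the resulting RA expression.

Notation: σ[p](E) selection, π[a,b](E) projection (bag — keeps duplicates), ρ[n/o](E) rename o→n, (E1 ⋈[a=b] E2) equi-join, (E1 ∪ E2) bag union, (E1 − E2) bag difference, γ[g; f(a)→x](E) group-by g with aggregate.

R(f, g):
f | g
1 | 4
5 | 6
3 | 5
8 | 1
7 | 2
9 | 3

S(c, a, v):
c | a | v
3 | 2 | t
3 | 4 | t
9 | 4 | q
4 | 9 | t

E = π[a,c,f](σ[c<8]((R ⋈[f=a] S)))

σ filters on c, owned by the right side.
E' = π[a,c,f]((R ⋈[f=a] σ[c<8](S)))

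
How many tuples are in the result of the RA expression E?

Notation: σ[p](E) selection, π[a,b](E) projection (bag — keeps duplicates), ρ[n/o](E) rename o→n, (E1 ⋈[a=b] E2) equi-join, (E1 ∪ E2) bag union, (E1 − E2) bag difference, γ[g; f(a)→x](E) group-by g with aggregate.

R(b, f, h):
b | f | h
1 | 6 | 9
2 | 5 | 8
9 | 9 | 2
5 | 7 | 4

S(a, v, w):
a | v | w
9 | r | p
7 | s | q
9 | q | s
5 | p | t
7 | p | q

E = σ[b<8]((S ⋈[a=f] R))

Row counts bottom-up:
  S → 5
  R → 4
  (S ⋈[a=f] R) → 5
  σ[b<8]((S ⋈[a=f] R)) → 3

|E| = 3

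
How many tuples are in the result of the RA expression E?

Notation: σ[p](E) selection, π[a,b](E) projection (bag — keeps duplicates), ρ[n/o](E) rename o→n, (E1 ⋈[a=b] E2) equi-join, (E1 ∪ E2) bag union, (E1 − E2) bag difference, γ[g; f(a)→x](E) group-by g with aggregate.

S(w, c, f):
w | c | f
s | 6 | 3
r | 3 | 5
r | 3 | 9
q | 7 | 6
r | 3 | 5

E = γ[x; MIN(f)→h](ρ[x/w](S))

Subexpression sizes:
  S → 5
  ρ[x/w](S) → 5
  γ[x; MIN(f)→h](ρ[x/w](S)) → 3

|E| = 3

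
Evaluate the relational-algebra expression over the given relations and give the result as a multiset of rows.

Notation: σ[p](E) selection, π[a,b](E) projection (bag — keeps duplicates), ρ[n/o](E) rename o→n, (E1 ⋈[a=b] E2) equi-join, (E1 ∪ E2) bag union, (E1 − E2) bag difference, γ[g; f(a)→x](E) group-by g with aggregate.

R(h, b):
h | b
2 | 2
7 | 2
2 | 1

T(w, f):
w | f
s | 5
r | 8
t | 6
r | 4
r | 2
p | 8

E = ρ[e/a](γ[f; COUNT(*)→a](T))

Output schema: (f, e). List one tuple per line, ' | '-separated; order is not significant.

Per-node cardinality:
  T → 6
  γ[f; COUNT(*)→a](T) → 5
  ρ[e/a](γ[f; COUNT(*)→a](T)) → 5

== RESULT ==
f | e
2 | 1
4 | 1
5 | 1
6 | 1
8 | 2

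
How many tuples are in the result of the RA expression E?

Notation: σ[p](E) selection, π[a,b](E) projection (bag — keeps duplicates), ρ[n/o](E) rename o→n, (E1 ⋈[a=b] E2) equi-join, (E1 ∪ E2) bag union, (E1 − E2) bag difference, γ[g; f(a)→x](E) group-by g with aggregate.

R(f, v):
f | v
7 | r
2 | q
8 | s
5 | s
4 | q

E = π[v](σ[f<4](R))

Subexpression sizes:
  R → 5
  σ[f<4](R) → 1
  π[v](σ[f<4](R)) → 1

|E| = 1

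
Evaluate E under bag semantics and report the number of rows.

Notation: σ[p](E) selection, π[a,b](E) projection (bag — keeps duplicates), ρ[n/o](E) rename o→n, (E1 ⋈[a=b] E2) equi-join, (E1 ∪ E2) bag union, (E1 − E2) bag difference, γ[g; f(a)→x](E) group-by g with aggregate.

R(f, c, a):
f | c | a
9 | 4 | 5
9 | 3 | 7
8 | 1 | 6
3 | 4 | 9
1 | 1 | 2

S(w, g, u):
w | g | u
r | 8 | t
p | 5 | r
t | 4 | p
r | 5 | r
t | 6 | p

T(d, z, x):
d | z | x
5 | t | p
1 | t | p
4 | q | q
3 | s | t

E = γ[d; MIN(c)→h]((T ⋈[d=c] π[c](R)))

Subexpression sizes:
  T → 4
  R → 5
  π[c](R) → 5
  (T ⋈[d=c] π[c](R)) → 5
  γ[d; MIN(c)→h]((T ⋈[d=c] π[c](R))) → 3

|E| = 3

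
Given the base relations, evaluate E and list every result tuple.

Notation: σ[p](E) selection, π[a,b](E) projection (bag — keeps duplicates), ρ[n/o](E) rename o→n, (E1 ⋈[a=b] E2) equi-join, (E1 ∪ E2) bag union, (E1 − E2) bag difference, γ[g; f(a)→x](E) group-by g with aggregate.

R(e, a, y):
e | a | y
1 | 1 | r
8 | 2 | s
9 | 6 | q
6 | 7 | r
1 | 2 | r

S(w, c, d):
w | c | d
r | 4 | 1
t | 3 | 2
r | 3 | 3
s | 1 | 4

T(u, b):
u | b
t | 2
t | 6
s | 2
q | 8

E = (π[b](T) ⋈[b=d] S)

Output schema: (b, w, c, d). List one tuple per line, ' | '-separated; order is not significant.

Per-node cardinality:
  T → 4
  π[b](T) → 4
  S → 4
  (π[b](T) ⋈[b=d] S) → 2

== RESULT ==
b | w | c | d
2 | t | 3 | 2
2 | t | 3 | 2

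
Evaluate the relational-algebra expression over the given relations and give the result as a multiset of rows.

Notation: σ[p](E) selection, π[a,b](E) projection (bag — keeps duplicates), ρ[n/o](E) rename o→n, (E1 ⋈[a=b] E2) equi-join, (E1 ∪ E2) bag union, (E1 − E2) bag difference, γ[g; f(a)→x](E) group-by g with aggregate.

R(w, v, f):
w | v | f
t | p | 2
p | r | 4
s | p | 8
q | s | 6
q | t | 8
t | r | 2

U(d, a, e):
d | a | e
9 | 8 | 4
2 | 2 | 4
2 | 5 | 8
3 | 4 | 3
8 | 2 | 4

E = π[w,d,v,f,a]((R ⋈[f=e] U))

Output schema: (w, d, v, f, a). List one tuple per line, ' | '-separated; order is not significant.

Per-node cardinality:
  R → 6
  U → 5
  (R ⋈[f=e] U) → 5
  π[w,d,v,f,a]((R ⋈[f=e] U)) → 5

== RESULT ==
w | d | v | f | a
p | 2 | r | 4 | 2
p | 8 | r | 4 | 2
p | 9 | r | 4 | 8
q | 2 | t | 8 | 5
s | 2 | p | 8 | 5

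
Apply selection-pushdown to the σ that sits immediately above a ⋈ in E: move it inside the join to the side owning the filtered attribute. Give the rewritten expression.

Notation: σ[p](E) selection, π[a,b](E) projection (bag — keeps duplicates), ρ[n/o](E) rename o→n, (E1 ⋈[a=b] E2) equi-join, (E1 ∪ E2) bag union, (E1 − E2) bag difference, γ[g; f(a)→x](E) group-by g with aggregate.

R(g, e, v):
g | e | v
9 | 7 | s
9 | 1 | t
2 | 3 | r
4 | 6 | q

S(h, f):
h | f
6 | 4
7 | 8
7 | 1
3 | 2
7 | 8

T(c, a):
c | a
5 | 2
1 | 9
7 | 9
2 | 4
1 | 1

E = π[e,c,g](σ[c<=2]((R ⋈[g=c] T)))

σ filters on c, owned by the right side.
E' = π[e,c,g]((R ⋈[g=c] σ[c<=2](T)))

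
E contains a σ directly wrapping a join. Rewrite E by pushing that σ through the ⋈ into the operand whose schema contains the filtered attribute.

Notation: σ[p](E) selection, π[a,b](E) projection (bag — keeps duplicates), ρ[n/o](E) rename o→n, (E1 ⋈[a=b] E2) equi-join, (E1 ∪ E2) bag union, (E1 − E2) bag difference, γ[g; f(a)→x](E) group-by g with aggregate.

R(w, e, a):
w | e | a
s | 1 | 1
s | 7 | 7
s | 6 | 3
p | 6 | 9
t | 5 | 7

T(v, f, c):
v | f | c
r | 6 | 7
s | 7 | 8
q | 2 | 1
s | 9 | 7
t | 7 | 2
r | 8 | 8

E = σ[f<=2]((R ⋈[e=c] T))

σ filters on f, owned by the right side.
E' = (R ⋈[e=c] σ[f<=2](T))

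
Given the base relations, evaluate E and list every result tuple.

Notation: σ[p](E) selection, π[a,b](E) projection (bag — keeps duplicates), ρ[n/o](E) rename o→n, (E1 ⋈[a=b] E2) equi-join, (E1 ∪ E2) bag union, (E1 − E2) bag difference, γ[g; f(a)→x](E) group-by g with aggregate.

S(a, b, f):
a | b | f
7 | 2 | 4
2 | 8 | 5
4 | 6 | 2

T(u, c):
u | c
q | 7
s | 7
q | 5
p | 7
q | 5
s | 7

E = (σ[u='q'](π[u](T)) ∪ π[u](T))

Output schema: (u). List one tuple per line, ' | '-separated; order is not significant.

Per-node cardinality:
  T → 6
  π[u](T) → 6
  σ[u='q'](π[u](T)) → 3
  T → 6
  π[u](T) → 6
  (σ[u='q'](π[u](T)) ∪ π[u](T)) → 9

== RESULT ==
u
p
q
q
q
q
q
q
s
s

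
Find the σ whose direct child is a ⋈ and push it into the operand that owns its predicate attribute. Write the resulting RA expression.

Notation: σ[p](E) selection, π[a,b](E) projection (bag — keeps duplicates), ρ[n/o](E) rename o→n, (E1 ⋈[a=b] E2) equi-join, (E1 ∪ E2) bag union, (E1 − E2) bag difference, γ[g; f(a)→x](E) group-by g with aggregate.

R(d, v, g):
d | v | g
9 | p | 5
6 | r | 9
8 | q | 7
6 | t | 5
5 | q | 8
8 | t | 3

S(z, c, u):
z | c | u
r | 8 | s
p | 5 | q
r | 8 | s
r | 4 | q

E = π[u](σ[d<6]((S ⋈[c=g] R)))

σ filters on d, owned by the right side.
E' = π[u]((S ⋈[c=g] σ[d<6](R)))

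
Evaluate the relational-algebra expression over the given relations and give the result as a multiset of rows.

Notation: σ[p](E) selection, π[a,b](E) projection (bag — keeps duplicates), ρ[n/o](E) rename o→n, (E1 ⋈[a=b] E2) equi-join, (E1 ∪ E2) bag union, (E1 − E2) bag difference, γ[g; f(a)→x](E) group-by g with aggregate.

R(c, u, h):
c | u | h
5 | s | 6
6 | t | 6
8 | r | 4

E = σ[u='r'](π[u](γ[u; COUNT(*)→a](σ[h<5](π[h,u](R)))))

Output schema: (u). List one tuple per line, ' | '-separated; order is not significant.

Row counts bottom-up:
  R → 3
  π[h,u](R) → 3
  σ[h<5](π[h,u](R)) → 1
  γ[u; COUNT(*)→a](σ[h<5](π[h,u](R))) → 1
  π[u](γ[u; COUNT(*)→a](σ[h<5](π[h,u](R)))) → 1
  σ[u='r'](π[u](γ[u; COUNT(*)→a](σ[h<5](π[h,u](R))))) → 1

== RESULT ==
u
r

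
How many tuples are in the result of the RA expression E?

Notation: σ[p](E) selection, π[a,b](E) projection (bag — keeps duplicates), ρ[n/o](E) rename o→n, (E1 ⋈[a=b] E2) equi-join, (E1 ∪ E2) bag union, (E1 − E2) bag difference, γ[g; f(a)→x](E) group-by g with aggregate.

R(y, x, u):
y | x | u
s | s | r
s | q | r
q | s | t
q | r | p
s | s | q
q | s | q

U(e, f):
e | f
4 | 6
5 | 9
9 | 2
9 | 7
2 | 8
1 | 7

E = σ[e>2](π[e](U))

Row counts bottom-up:
  U → 6
  π[e](U) → 6
  σ[e>2](π[e](U)) → 4

|E| = 4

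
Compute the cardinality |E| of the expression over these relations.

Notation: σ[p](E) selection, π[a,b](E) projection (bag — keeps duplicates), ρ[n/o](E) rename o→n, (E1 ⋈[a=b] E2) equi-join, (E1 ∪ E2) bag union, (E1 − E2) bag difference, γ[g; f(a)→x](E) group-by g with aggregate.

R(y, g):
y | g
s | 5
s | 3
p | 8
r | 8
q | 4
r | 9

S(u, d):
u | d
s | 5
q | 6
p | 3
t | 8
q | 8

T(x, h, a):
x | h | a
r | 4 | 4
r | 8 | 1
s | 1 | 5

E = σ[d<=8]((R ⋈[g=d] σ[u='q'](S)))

Subexpression sizes:
  R → 6
  S → 5
  σ[u='q'](S) → 2
  (R ⋈[g=d] σ[u='q'](S)) → 2
  σ[d<=8]((R ⋈[g=d] σ[u='q'](S))) → 2

|E| = 2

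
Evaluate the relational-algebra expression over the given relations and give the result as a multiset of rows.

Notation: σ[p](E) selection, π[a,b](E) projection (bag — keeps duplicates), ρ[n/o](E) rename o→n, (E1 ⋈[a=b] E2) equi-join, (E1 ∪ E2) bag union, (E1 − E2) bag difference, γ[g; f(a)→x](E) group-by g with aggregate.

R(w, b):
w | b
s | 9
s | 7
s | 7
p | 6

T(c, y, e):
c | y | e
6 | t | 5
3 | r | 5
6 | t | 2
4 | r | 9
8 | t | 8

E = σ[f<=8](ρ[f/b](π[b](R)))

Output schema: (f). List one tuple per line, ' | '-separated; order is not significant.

Stepwise |·|:
  R → 4
  π[b](R) → 4
  ρ[f/b](π[b](R)) → 4
  σ[f<=8](ρ[f/b](π[b](R))) → 3

== RESULT ==
f
6
7
7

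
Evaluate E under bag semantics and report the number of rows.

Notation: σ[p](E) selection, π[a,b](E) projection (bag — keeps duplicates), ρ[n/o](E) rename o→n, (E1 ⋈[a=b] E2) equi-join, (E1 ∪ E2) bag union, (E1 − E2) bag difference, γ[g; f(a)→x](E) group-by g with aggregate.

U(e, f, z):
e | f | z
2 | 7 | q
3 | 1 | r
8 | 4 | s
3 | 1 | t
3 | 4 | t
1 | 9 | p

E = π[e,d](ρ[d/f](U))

Row counts bottom-up:
  U → 6
  ρ[d/f](U) → 6
  π[e,d](ρ[d/f](U)) → 6

|E| = 6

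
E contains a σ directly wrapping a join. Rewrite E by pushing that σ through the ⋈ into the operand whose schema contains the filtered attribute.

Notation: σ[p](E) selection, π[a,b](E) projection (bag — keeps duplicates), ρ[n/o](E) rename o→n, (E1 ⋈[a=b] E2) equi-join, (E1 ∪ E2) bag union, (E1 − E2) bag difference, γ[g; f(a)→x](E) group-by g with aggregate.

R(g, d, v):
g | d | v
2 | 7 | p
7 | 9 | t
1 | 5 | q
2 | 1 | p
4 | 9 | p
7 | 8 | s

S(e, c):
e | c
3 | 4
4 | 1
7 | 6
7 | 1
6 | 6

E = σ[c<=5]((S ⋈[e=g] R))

σ filters on c, owned by the left side.
E' = (σ[c<=5](S) ⋈[e=g] R)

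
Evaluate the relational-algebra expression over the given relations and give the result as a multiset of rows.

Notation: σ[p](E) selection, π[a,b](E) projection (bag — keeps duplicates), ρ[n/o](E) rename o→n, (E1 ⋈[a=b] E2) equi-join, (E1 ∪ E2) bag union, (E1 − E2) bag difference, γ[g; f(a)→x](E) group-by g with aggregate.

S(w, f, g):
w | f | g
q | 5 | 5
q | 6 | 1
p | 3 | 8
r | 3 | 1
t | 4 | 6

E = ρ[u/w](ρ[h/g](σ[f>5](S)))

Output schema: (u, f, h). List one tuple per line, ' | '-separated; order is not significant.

Row counts bottom-up:
  S → 5
  σ[f>5](S) → 1
  ρ[h/g](σ[f>5](S)) → 1
  ρ[u/w](ρ[h/g](σ[f>5](S))) → 1

== RESULT ==
u | f | h
q | 6 | 1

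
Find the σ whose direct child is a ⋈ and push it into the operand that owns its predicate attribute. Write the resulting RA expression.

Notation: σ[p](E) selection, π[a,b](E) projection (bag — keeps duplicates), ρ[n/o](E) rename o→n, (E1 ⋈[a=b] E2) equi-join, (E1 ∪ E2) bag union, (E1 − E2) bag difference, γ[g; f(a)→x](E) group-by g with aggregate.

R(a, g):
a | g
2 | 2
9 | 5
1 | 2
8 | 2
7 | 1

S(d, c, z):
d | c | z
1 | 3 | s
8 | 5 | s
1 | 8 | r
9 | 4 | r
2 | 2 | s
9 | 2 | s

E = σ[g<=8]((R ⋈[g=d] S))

σ filters on g, owned by the left side.
E' = (σ[g<=8](R) ⋈[g=d] S)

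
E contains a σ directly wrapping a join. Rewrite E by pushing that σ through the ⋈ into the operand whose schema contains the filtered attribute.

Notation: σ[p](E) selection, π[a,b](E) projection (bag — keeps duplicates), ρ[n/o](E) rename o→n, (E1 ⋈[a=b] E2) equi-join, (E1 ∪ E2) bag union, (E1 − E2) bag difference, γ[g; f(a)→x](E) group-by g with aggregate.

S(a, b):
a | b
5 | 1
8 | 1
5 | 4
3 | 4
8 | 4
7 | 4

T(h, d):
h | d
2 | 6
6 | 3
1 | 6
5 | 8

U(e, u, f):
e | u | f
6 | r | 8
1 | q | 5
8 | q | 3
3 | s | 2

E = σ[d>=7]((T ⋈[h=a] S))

σ filters on d, owned by the left side.
E' = (σ[d>=7](T) ⋈[h=a] S)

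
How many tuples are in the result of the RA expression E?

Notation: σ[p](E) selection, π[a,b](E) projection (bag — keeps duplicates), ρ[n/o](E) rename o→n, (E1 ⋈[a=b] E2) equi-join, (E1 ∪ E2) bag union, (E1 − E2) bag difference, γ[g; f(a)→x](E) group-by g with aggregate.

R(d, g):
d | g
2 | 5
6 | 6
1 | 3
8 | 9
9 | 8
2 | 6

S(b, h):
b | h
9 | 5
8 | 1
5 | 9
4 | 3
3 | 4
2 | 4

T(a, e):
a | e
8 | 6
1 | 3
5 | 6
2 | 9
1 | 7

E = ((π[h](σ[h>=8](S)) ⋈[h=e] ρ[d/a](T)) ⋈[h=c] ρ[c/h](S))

Stepwise |·|:
  S → 6
  σ[h>=8](S) → 1
  π[h](σ[h>=8](S)) → 1
  T → 5
  ρ[d/a](T) → 5
  (π[h](σ[h>=8](S)) ⋈[h=e] ρ[d/a](T)) → 1
  S → 6
  ρ[c/h](S) → 6
  ((π[h](σ[h>=8](S)) ⋈[h=e] ρ[d/a](T)) ⋈[h=c] ρ[c/h](S)) → 1

|E| = 1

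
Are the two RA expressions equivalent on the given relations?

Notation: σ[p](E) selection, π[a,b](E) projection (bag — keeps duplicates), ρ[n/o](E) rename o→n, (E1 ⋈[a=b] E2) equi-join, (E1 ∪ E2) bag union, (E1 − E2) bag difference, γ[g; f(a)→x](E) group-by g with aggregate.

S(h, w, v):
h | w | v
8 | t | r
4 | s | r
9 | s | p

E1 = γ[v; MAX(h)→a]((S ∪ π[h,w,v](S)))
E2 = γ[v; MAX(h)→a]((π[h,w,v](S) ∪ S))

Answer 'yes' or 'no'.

E1 row counts bottom-up:
  S → 3
  S → 3
  π[h,w,v](S) → 3
  (S ∪ π[h,w,v](S)) → 6
  γ[v; MAX(h)→a]((S ∪ π[h,w,v](S))) → 2
E2 row counts bottom-up:
  S → 3
  π[h,w,v](S) → 3
  S → 3
  (π[h,w,v](S) ∪ S) → 6
  γ[v; MAX(h)→a]((π[h,w,v](S) ∪ S)) → 2

E1 and E2 produce the same multiset:
v | a
p | 9
r | 8

yes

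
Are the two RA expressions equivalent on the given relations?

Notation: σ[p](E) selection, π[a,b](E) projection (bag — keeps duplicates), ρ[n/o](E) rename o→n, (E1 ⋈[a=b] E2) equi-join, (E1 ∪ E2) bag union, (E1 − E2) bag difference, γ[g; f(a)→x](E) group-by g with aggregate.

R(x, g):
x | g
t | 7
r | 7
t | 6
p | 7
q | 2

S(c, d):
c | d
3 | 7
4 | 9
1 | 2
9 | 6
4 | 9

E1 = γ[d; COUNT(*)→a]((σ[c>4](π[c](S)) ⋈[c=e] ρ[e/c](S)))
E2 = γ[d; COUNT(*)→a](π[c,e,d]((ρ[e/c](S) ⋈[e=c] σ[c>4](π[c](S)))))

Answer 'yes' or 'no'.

E1 subexpression sizes:
  S → 5
  π[c](S) → 5
  σ[c>4](π[c](S)) → 1
  S → 5
  ρ[e/c](S) → 5
  (σ[c>4](π[c](S)) ⋈[c=e] ρ[e/c](S)) → 1
  γ[d; COUNT(*)→a]((σ[c>4](π[c](S)) ⋈[c=e] ρ[e/c](S))) → 1
E2 subexpression sizes:
  S → 5
  ρ[e/c](S) → 5
  S → 5
  π[c](S) → 5
  σ[c>4](π[c](S)) → 1
  (ρ[e/c](S) ⋈[e=c] σ[c>4](π[c](S))) → 1
  π[c,e,d]((ρ[e/c](S) ⋈[e=c] σ[c>4](π[c](S)))) → 1
  γ[d; COUNT(*)→a](π[c,e,d]((ρ[e/c](S) ⋈[e=c] σ[c>4](π[c](S))))) → 1

E1 and E2 produce the same multiset:
d | a
6 | 1

yes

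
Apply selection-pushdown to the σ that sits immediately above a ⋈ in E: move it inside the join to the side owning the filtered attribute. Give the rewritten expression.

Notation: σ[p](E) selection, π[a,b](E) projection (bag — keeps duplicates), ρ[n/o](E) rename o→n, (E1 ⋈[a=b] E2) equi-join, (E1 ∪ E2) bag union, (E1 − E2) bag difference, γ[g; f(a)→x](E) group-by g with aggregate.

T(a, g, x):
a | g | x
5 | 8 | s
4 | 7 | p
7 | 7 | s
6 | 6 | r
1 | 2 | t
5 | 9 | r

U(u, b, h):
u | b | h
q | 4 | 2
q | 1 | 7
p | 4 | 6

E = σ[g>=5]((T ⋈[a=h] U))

σ filters on g, owned by the left side.
E' = (σ[g>=5](T) ⋈[a=h] U)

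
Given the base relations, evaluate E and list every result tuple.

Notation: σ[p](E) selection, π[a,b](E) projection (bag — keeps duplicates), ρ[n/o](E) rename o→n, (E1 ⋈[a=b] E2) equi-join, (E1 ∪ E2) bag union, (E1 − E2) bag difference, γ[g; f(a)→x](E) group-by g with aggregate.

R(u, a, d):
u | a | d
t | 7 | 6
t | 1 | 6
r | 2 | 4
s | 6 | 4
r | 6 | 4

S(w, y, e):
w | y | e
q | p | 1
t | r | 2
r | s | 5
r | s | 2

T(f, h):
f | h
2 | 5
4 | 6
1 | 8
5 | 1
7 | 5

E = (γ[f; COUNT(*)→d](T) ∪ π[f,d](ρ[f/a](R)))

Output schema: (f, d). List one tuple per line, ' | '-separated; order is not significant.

Stepwise |·|:
  T → 5
  γ[f; COUNT(*)→d](T) → 5
  R → 5
  ρ[f/a](R) → 5
  π[f,d](ρ[f/a](R)) → 5
  (γ[f; COUNT(*)→d](T) ∪ π[f,d](ρ[f/a](R))) → 10

== RESULT ==
f | d
1 | 1
1 | 6
2 | 1
2 | 4
4 | 1
5 | 1
6 | 4
6 | 4
7 | 1
7 | 6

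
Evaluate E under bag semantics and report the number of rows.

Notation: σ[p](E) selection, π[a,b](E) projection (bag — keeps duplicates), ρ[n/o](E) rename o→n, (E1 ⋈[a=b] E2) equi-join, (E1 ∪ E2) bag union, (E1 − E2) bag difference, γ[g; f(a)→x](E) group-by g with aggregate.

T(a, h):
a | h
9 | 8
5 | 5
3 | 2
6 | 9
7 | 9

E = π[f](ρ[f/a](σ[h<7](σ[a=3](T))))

Row counts bottom-up:
  T → 5
  σ[a=3](T) → 1
  σ[h<7](σ[a=3](T)) → 1
  ρ[f/a](σ[h<7](σ[a=3](T))) → 1
  π[f](ρ[f/a](σ[h<7](σ[a=3](T)))) → 1

|E| = 1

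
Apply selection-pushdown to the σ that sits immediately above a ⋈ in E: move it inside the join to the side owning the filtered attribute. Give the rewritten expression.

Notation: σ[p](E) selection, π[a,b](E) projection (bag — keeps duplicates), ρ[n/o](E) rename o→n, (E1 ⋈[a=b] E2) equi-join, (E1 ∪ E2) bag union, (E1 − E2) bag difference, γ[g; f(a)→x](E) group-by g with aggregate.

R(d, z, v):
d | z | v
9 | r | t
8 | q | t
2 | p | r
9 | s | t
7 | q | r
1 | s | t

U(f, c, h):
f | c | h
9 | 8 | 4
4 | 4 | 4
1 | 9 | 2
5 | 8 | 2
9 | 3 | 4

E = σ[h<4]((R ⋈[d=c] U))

σ filters on h, owned by the right side.
E' = (R ⋈[d=c] σ[h<4](U))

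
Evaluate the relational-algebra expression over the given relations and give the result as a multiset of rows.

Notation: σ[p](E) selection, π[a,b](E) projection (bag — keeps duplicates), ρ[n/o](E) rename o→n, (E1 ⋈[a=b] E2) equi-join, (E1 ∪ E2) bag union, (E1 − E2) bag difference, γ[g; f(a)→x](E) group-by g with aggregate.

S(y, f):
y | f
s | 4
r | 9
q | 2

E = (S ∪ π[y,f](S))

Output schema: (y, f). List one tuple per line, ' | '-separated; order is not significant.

Stepwise |·|:
  S → 3
  S → 3
  π[y,f](S) → 3
  (S ∪ π[y,f](S)) → 6

== RESULT ==
y | f
q | 2
q | 2
r | 9
r | 9
s | 4
s | 4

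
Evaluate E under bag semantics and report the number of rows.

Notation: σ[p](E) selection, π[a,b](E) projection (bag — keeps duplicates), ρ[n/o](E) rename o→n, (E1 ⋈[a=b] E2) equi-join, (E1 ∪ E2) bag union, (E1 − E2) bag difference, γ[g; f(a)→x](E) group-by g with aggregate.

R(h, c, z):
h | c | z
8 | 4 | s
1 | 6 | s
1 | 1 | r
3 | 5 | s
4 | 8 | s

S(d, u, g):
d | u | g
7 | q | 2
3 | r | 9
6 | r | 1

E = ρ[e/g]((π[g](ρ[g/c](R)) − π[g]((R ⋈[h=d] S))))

Per-node cardinality:
  R → 5
  ρ[g/c](R) → 5
  π[g](ρ[g/c](R)) → 5
  R → 5
  S → 3
  (R ⋈[h=d] S) → 1
  π[g]((R ⋈[h=d] S)) → 1
  (π[g](ρ[g/c](R)) − π[g]((R ⋈[h=d] S))) → 5
  ρ[e/g]((π[g](ρ[g/c](R)) − π[g]((R ⋈[h=d] S)))) → 5

|E| = 5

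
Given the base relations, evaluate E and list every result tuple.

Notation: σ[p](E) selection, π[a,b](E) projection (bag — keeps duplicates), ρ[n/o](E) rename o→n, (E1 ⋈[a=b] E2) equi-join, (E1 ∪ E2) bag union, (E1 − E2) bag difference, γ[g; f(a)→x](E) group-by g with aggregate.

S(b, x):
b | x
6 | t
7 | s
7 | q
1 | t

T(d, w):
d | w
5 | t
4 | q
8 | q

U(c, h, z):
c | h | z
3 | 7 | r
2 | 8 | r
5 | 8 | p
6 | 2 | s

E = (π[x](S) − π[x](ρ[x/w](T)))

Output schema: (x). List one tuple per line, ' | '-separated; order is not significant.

Subexpression sizes:
  S → 4
  π[x](S) → 4
  T → 3
  ρ[x/w](T) → 3
  π[x](ρ[x/w](T)) → 3
  (π[x](S) − π[x](ρ[x/w](T))) → 2

== RESULT ==
x
s
t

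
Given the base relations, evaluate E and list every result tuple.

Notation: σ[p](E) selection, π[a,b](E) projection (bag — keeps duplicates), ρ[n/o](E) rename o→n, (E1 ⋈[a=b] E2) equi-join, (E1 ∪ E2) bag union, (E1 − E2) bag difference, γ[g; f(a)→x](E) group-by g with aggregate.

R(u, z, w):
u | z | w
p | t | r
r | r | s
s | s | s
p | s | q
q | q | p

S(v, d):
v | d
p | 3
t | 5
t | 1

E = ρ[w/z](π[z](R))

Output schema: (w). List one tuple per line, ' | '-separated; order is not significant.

Per-node cardinality:
  R → 5
  π[z](R) → 5
  ρ[w/z](π[z](R)) → 5

== RESULT ==
w
q
r
s
s
t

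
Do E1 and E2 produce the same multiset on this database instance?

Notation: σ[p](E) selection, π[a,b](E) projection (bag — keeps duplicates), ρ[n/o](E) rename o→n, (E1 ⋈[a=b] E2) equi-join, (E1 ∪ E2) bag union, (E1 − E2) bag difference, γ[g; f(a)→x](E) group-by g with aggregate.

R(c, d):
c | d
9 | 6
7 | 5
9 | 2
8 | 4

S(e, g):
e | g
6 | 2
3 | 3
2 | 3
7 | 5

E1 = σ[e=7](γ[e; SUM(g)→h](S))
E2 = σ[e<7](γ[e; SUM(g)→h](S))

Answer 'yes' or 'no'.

E1 per-node cardinality:
  S → 4
  γ[e; SUM(g)→h](S) → 4
  σ[e=7](γ[e; SUM(g)→h](S)) → 1
E2 per-node cardinality:
  S → 4
  γ[e; SUM(g)→h](S) → 4
  σ[e<7](γ[e; SUM(g)→h](S)) → 3

E1 result:
e | h
7 | 5
E2 result:
e | h
2 | 3
3 | 3
6 | 2
Witness: (2, 3) appears 0× in E1 but 1× in E2.

no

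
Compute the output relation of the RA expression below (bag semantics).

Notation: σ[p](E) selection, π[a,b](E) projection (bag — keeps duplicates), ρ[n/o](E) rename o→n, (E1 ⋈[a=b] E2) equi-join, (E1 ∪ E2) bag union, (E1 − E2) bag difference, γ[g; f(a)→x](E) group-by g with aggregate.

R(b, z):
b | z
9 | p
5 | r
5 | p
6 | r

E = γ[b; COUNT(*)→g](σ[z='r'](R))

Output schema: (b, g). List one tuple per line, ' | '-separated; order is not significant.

Subexpression sizes:
  R → 4
  σ[z='r'](R) → 2
  γ[b; COUNT(*)→g](σ[z='r'](R)) → 2

== RESULT ==
b | g
5 | 1
6 | 1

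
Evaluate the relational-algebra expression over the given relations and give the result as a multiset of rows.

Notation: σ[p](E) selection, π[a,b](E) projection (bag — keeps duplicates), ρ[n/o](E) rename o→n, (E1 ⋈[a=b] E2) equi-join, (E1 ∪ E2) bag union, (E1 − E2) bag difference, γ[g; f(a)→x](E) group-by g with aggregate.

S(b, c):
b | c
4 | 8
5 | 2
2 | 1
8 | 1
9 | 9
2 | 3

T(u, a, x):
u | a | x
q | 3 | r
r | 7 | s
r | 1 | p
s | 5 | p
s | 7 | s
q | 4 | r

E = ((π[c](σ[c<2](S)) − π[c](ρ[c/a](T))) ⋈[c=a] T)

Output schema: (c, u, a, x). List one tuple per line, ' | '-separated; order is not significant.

Row counts bottom-up:
  S → 6
  σ[c<2](S) → 2
  π[c](σ[c<2](S)) → 2
  T → 6
  ρ[c/a](T) → 6
  π[c](ρ[c/a](T)) → 6
  (π[c](σ[c<2](S)) − π[c](ρ[c/a](T))) → 1
  T → 6
  ((π[c](σ[c<2](S)) − π[c](ρ[c/a](T))) ⋈[c=a] T) → 1

== RESULT ==
c | u | a | x
1 | r | 1 | p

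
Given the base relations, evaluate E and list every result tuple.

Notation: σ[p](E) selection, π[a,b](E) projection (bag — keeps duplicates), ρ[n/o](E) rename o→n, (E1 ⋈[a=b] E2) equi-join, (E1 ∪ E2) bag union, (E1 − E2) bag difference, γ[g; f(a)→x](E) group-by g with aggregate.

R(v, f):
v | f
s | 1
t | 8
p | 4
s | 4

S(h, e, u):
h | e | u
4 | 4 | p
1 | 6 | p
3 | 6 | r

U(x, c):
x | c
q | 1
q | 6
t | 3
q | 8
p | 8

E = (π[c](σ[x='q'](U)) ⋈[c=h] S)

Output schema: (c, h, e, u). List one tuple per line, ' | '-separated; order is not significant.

Row counts bottom-up:
  U → 5
  σ[x='q'](U) → 3
  π[c](σ[x='q'](U)) → 3
  S → 3
  (π[c](σ[x='q'](U)) ⋈[c=h] S) → 1

== RESULT ==
c | h | e | u
1 | 1 | 6 | p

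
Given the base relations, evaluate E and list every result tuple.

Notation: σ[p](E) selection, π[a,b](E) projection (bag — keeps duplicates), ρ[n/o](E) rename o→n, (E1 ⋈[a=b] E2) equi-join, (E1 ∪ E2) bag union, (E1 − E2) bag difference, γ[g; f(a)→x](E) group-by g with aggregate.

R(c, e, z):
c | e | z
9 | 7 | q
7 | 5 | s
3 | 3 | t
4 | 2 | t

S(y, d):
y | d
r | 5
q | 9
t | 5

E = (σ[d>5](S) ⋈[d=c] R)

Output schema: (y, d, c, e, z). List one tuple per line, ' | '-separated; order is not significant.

Subexpression sizes:
  S → 3
  σ[d>5](S) → 1
  R → 4
  (σ[d>5](S) ⋈[d=c] R) → 1

== RESULT ==
y | d | c | e | z
q | 9 | 9 | 7 | q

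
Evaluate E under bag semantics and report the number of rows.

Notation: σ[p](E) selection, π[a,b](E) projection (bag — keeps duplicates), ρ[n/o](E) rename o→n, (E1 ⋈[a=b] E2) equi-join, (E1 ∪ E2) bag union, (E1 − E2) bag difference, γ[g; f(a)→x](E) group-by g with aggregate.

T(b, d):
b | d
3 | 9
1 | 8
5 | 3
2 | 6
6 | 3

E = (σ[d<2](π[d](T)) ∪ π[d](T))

Subexpression sizes:
  T → 5
  π[d](T) → 5
  σ[d<2](π[d](T)) → 0
  T → 5
  π[d](T) → 5
  (σ[d<2](π[d](T)) ∪ π[d](T)) → 5

|E| = 5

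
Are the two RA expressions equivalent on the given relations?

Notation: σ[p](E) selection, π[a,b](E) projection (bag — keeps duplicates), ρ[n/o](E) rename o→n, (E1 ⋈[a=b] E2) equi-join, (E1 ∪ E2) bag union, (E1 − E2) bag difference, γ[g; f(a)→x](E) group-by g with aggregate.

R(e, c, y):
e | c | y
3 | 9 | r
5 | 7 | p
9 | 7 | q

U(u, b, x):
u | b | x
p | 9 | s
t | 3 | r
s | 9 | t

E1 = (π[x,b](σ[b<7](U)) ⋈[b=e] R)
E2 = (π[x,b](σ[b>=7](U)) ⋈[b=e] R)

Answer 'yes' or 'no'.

E1 subexpression sizes:
  U → 3
  σ[b<7](U) → 1
  π[x,b](σ[b<7](U)) → 1
  R → 3
  (π[x,b](σ[b<7](U)) ⋈[b=e] R) → 1
E2 subexpression sizes:
  U → 3
  σ[b>=7](U) → 2
  π[x,b](σ[b>=7](U)) → 2
  R → 3
  (π[x,b](σ[b>=7](U)) ⋈[b=e] R) → 2

E1 result:
x | b | e | c | y
r | 3 | 3 | 9 | r
E2 result:
x | b | e | c | y
s | 9 | 9 | 7 | q
t | 9 | 9 | 7 | q
Witness: ('t', 9, 9, 7, 'q') appears 0× in E1 but 1× in E2.

no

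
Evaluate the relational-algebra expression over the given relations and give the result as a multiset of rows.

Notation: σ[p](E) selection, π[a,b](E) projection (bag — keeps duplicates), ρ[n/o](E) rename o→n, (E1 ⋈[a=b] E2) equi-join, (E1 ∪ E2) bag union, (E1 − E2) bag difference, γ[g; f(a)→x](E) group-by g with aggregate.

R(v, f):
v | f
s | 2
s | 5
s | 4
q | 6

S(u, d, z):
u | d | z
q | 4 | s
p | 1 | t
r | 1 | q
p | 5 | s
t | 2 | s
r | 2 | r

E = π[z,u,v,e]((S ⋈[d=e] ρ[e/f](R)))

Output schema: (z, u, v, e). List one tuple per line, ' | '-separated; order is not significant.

Row counts bottom-up:
  S → 6
  R → 4
  ρ[e/f](R) → 4
  (S ⋈[d=e] ρ[e/f](R)) → 4
  π[z,u,v,e]((S ⋈[d=e] ρ[e/f](R))) → 4

== RESULT ==
z | u | v | e
r | r | s | 2
s | p | s | 5
s | q | s | 4
s | t | s | 2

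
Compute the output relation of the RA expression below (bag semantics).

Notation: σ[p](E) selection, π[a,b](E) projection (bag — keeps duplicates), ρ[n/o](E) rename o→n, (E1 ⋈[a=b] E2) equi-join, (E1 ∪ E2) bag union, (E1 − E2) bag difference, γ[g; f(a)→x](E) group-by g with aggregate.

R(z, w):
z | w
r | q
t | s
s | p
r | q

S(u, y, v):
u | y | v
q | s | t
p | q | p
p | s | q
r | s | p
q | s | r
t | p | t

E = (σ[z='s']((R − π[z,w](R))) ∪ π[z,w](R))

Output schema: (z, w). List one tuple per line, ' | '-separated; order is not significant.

Stepwise |·|:
  R → 4
  R → 4
  π[z,w](R) → 4
  (R − π[z,w](R)) → 0
  σ[z='s']((R − π[z,w](R))) → 0
  R → 4
  π[z,w](R) → 4
  (σ[z='s']((R − π[z,w](R))) ∪ π[z,w](R)) → 4

== RESULT ==
z | w
r | q
r | q
s | p
t | s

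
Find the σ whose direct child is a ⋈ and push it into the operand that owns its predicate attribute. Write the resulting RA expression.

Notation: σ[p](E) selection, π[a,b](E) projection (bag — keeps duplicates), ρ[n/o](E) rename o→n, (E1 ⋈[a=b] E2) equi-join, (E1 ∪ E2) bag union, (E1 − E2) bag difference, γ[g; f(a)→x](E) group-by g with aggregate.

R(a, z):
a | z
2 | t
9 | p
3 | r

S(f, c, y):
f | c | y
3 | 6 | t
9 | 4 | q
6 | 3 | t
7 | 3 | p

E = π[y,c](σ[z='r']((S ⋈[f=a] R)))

σ filters on z, owned by the right side.
E' = π[y,c]((S ⋈[f=a] σ[z='r'](R)))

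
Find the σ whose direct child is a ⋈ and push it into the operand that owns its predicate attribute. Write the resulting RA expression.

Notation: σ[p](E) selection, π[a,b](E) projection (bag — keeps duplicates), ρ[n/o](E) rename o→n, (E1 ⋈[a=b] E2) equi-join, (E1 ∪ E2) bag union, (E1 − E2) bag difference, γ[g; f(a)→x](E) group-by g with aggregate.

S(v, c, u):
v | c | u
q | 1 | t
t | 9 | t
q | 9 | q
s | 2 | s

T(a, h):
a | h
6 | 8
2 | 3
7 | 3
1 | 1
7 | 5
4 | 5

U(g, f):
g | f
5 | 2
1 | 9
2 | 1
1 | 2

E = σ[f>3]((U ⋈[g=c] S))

σ filters on f, owned by the left side.
E' = (σ[f>3](U) ⋈[g=c] S)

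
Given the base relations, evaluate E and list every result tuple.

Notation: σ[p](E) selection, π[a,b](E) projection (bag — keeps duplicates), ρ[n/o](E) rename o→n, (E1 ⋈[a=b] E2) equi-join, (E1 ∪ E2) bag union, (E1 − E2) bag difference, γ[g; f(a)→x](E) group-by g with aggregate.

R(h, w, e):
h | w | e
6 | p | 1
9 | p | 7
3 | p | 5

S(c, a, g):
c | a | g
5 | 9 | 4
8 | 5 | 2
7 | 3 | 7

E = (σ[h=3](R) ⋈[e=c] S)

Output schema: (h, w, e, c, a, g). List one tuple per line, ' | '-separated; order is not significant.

Stepwise |·|:
  R → 3
  σ[h=3](R) → 1
  S → 3
  (σ[h=3](R) ⋈[e=c] S) → 1

== RESULT ==
h | w | e | c | a | g
3 | p | 5 | 5 | 9 | 4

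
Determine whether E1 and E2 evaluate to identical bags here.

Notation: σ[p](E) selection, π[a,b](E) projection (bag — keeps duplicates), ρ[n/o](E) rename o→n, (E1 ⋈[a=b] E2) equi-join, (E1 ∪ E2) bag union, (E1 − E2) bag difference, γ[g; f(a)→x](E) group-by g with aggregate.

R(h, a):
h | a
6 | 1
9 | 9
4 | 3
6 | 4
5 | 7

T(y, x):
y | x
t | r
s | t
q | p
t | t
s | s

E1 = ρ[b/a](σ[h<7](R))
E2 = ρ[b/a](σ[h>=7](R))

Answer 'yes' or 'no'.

E1 subexpression sizes:
  R → 5
  σ[h<7](R) → 4
  ρ[b/a](σ[h<7](R)) → 4
E2 subexpression sizes:
  R → 5
  σ[h>=7](R) → 1
  ρ[b/a](σ[h>=7](R)) → 1

E1 result:
h | b
4 | 3
5 | 7
6 | 1
6 | 4
E2 result:
h | b
9 | 9
Witness: (4, 3) appears 1× in E1 but 0× in E2.

no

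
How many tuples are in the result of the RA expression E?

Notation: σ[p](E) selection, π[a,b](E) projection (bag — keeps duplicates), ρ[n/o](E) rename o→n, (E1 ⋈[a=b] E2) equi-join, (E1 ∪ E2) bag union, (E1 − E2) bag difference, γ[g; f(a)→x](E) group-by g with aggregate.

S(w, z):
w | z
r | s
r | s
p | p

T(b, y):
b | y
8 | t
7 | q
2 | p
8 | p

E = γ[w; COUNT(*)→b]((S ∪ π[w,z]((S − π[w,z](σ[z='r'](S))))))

Row counts bottom-up:
  S → 3
  S → 3
  S → 3
  σ[z='r'](S) → 0
  π[w,z](σ[z='r'](S)) → 0
  (S − π[w,z](σ[z='r'](S))) → 3
  π[w,z]((S − π[w,z](σ[z='r'](S)))) → 3
  (S ∪ π[w,z]((S − π[w,z](σ[z='r'](S))))) → 6
  γ[w; COUNT(*)→b]((S ∪ π[w,z]((S − π[w,z](σ[z='r'](S)))))) → 2

|E| = 2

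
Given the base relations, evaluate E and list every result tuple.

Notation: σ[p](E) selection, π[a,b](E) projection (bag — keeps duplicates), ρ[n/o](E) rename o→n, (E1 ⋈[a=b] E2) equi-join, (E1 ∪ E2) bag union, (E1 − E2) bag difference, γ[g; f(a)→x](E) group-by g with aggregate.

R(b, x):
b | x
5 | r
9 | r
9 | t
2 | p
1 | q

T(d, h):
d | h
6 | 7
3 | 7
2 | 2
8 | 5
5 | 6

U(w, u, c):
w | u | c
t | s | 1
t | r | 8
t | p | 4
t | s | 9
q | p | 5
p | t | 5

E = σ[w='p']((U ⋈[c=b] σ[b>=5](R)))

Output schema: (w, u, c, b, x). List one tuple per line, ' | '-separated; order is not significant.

Row counts bottom-up:
  U → 6
  R → 5
  σ[b>=5](R) → 3
  (U ⋈[c=b] σ[b>=5](R)) → 4
  σ[w='p']((U ⋈[c=b] σ[b>=5](R))) → 1

== RESULT ==
w | u | c | b | x
p | t | 5 | 5 | r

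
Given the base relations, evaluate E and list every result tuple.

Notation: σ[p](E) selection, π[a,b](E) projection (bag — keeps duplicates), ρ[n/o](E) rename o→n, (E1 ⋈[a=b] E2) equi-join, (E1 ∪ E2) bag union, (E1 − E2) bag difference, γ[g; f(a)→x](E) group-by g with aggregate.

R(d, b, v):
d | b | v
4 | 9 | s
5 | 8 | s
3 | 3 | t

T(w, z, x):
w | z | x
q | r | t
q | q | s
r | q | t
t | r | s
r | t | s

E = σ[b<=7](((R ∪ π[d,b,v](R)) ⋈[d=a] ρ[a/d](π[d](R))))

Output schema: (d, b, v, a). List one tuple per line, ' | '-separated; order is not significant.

Stepwise |·|:
  R → 3
  R → 3
  π[d,b,v](R) → 3
  (R ∪ π[d,b,v](R)) → 6
  R → 3
  π[d](R) → 3
  ρ[a/d](π[d](R)) → 3
  ((R ∪ π[d,b,v](R)) ⋈[d=a] ρ[a/d](π[d](R))) → 6
  σ[b<=7](((R ∪ π[d,b,v](R)) ⋈[d=a] ρ[a/d](π[d](R)))) → 2

== RESULT ==
d | b | v | a
3 | 3 | t | 3
3 | 3 | t | 3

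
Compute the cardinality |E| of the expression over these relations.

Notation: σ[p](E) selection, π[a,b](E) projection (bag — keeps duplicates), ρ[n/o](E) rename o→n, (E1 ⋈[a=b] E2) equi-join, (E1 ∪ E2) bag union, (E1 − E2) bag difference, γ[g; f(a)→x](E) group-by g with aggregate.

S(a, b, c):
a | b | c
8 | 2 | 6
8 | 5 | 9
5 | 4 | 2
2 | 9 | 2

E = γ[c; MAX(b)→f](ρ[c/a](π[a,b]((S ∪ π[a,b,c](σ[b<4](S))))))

Stepwise |·|:
  S → 4
  S → 4
  σ[b<4](S) → 1
  π[a,b,c](σ[b<4](S)) → 1
  (S ∪ π[a,b,c](σ[b<4](S))) → 5
  π[a,b]((S ∪ π[a,b,c](σ[b<4](S)))) → 5
  ρ[c/a](π[a,b]((S ∪ π[a,b,c](σ[b<4](S))))) → 5
  γ[c; MAX(b)→f](ρ[c/a](π[a,b]((S ∪ π[a,b,c](σ[b<4](S)))))) → 3

|E| = 3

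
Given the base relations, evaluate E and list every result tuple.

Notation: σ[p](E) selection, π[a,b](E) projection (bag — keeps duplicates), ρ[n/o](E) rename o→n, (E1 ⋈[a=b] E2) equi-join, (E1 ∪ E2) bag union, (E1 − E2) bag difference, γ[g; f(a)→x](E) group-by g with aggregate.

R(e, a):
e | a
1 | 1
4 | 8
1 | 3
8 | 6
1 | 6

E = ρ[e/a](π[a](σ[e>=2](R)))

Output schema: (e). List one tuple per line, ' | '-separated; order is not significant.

Per-node cardinality:
  R → 5
  σ[e>=2](R) → 2
  π[a](σ[e>=2](R)) → 2
  ρ[e/a](π[a](σ[e>=2](R))) → 2

== RESULT ==
e
6
8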